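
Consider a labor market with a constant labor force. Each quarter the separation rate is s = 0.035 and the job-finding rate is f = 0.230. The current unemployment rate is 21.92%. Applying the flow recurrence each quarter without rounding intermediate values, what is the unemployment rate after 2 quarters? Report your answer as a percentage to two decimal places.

With a fixed labor force, u_{t+1} = u_t + s·(1−u_t) − f·u_t = u_t·(1−s−f) + s.
Here 1−s−f = 0.735 and s = 0.035.
u_1 = 0.219200 × 0.735 + 0.035 = 0.196112.
u_2 = 0.196112 × 0.735 + 0.035 = 0.179142.

Unemployment rate after two quarters ≈ 17.91%.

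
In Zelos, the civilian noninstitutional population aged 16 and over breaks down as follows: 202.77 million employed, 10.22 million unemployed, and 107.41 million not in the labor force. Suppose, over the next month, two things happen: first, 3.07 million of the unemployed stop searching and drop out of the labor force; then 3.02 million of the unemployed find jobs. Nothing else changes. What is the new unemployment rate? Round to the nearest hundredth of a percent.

New unemployment rate ≈ 1.97%.

Initially, labor force = 202.77 + 10.22 = 212.99 million, so u = 10.22/212.99 = 4.80%.
After the first change, unemployed and labor force both fall by 3.07 → E = 202.77, U = 7.15, labor force = 209.92 million.
After the second change, unemployed falls and employed rises by 3.02; labor force unchanged → E = 205.79, U = 4.13, labor force = 209.92 million.
New unemployment rate = 4.13 / 209.92 = 1.97%.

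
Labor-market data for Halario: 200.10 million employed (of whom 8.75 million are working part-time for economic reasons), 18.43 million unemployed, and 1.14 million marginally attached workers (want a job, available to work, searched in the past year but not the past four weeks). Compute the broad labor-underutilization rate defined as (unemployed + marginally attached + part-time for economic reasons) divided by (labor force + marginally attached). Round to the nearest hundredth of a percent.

Labor force = 200.10 + 18.43 = 218.53 million.
Numerator = 18.43 + 1.14 + 8.75 = 28.32 million.
Denominator = 218.53 + 1.14 = 219.67 million.
Broad rate = 28.32 / 219.67 = 12.89%.

Broad underutilization rate ≈ 12.89%.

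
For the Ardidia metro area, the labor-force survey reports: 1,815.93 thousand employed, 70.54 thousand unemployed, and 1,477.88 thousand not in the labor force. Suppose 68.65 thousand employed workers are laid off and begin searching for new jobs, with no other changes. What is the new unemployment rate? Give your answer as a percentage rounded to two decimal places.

New unemployment rate ≈ 7.38%.

Initially, labor force = 1,815.93 + 70.54 = 1,886.47 thousand, so u = 70.54/1,886.47 = 3.74%.
After the change, employed falls and unemployed rises by 68.65; labor force unchanged → E = 1,747.28, U = 139.19, labor force = 1,886.47 thousand.
New unemployment rate = 139.19 / 1,886.47 = 7.38%.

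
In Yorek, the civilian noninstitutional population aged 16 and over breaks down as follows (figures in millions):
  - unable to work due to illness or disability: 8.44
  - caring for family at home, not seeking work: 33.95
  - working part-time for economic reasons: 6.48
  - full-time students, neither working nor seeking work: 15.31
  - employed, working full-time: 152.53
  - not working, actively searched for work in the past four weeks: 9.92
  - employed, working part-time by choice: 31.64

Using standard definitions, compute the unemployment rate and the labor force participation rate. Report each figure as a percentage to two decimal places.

Unemployment rate ≈ 4.95%; labor force participation rate ≈ 77.66%.

Employed = 6.48 + 152.53 + 31.64 = 190.65 million (anyone who worked, including part-time for economic reasons, counts as employed).
Unemployed = 9.92 million.
Labor force = 190.65 + 9.92 = 200.57 million.
Not in labor force = 8.44 + 33.95 + 15.31 = 57.70 million (those not working and not actively searching are outside the labor force).
Civilian working-age population = 200.57 + 57.70 = 258.27 million.
Unemployment rate = 9.92 / 200.57 = 4.95%.
Labor force participation rate = 200.57 / 258.27 = 77.66%.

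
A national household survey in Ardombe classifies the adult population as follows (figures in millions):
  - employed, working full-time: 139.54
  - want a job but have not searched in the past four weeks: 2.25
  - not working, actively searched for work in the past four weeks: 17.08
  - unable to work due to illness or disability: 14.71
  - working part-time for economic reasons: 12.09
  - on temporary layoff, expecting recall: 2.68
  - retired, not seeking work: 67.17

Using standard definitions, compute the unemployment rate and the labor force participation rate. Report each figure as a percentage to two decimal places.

Employed = 139.54 + 12.09 = 151.63 million (anyone who worked, including part-time for economic reasons, counts as employed).
Unemployed = 17.08 + 2.68 = 19.76 million (jobless and actively searching, or on temporary layoff).
Labor force = 151.63 + 19.76 = 171.39 million.
Not in labor force = 2.25 + 14.71 + 67.17 = 84.13 million (those not working and not actively searching are outside the labor force — including those who want a job but have given up searching).
Civilian working-age population = 171.39 + 84.13 = 255.52 million.
Unemployment rate = 19.76 / 171.39 = 11.53%.
Labor force participation rate = 171.39 / 255.52 = 67.07%.

Unemployment rate ≈ 11.53%; labor force participation rate ≈ 67.07%.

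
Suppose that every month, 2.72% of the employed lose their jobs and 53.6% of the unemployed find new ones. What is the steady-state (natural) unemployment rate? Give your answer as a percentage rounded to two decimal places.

At steady state the flows balance: s·E = f·U, so U/(E+U) = s/(s+f).
u* = 2.72 / (2.72 + 53.6) = 2.72 / 56.32 = 4.83%.

Steady-state unemployment rate ≈ 4.83%.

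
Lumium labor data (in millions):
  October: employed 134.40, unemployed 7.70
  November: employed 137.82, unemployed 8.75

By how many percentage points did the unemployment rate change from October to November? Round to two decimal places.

The unemployment rate changed by +0.55 percentage points.

October: labor force = 134.40 + 7.70 = 142.10; u = 7.70/142.10 = 5.42%.
November: labor force = 137.82 + 8.75 = 146.57; u = 8.75/146.57 = 5.97%.
Change = 5.97% − 5.42% = +0.55 pp.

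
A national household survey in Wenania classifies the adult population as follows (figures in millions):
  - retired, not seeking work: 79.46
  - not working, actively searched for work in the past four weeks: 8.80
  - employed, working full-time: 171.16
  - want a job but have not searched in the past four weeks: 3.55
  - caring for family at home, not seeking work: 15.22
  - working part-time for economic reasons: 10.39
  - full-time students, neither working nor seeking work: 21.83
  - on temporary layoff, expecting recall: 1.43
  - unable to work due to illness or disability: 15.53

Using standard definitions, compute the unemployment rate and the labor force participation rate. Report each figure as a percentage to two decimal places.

Unemployment rate ≈ 5.33%; labor force participation rate ≈ 58.58%.

Employed = 171.16 + 10.39 = 181.55 million (anyone who worked, including part-time for economic reasons, counts as employed).
Unemployed = 8.80 + 1.43 = 10.23 million (jobless and actively searching, or on temporary layoff).
Labor force = 181.55 + 10.23 = 191.78 million.
Not in labor force = 79.46 + 3.55 + 15.22 + 21.83 + 15.53 = 135.59 million (those not working and not actively searching are outside the labor force — including those who want a job but have given up searching).
Civilian working-age population = 191.78 + 135.59 = 327.37 million.
Unemployment rate = 10.23 / 191.78 = 5.33%.
Labor force participation rate = 191.78 / 327.37 = 58.58%.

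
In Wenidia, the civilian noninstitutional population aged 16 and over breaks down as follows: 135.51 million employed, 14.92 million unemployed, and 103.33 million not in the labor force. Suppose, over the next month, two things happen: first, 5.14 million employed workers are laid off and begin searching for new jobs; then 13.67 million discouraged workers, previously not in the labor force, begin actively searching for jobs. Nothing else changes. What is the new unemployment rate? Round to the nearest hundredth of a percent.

Initially, labor force = 135.51 + 14.92 = 150.43 million, so u = 14.92/150.43 = 9.92%.
After the first change, employed falls and unemployed rises by 5.14; labor force unchanged → E = 130.37, U = 20.06, labor force = 150.43 million.
After the second change, unemployed and labor force both rise by 13.67 → E = 130.37, U = 33.73, labor force = 164.10 million.
New unemployment rate = 33.73 / 164.10 = 20.55%.

New unemployment rate ≈ 20.55%.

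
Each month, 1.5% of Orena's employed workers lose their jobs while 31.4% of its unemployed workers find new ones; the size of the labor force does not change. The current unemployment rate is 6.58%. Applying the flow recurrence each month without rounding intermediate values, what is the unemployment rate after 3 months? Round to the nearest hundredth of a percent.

Unemployment rate after three months ≈ 5.17%.

With a fixed labor force, u_{t+1} = u_t + s·(1−u_t) − f·u_t = u_t·(1−s−f) + s.
Here 1−s−f = 0.671 and s = 0.015.
u_1 = 0.065800 × 0.671 + 0.015 = 0.059152.
u_2 = 0.059152 × 0.671 + 0.015 = 0.054691.
u_3 = 0.054691 × 0.671 + 0.015 = 0.051698.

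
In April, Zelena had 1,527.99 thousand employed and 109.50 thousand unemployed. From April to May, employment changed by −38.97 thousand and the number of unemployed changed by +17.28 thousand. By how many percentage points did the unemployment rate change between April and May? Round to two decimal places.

The unemployment rate changed by +1.16 percentage points.

April: labor force = 1,527.99 + 109.50 = 1,637.49; u = 109.50/1,637.49 = 6.69%.
May: labor force = 1,489.02 + 126.78 = 1,615.80; u = 126.78/1,615.80 = 7.85%.
Change = 7.85% − 6.69% = +1.16 pp.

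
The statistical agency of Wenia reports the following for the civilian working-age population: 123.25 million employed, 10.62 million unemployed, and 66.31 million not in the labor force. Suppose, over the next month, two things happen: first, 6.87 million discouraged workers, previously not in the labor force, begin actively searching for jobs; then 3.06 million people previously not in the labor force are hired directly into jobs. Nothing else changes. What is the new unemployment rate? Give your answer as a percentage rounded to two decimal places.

Initially, labor force = 123.25 + 10.62 = 133.87 million, so u = 10.62/133.87 = 7.93%.
After the first change, unemployed and labor force both rise by 6.87 → E = 123.25, U = 17.49, labor force = 140.74 million.
After the second change, employed and labor force both rise by 3.06; unemployed unchanged → E = 126.31, U = 17.49, labor force = 143.80 million.
New unemployment rate = 17.49 / 143.80 = 12.16%.

New unemployment rate ≈ 12.16%.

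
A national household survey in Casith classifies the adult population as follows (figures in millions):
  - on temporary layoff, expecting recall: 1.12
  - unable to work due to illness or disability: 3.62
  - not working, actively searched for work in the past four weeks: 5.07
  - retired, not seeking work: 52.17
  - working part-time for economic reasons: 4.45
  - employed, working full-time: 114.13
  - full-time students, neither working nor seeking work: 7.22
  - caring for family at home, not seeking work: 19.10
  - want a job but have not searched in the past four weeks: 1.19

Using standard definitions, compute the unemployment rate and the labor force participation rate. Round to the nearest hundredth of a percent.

Employed = 4.45 + 114.13 = 118.58 million (anyone who worked, including part-time for economic reasons, counts as employed).
Unemployed = 1.12 + 5.07 = 6.19 million (jobless and actively searching, or on temporary layoff).
Labor force = 118.58 + 6.19 = 124.77 million.
Not in labor force = 3.62 + 52.17 + 7.22 + 19.10 + 1.19 = 83.30 million (those not working and not actively searching are outside the labor force — including those who want a job but have given up searching).
Civilian working-age population = 124.77 + 83.30 = 208.07 million.
Unemployment rate = 6.19 / 124.77 = 4.96%.
Labor force participation rate = 124.77 / 208.07 = 59.97%.

Unemployment rate ≈ 4.96%; labor force participation rate ≈ 59.97%.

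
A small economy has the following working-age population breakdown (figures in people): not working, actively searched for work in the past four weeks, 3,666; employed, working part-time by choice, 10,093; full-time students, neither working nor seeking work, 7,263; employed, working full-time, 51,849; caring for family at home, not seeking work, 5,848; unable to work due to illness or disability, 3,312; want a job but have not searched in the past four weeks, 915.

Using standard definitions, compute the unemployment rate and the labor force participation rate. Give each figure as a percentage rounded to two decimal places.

Unemployment rate ≈ 5.59%; labor force participation rate ≈ 79.10%.

Employed = 10,093 + 51,849 = 61,942.
Unemployed = 3,666.
Labor force = 61,942 + 3,666 = 65,608.
Not in labor force = 7,263 + 5,848 + 3,312 + 915 = 17,338 (those not working and not actively searching are outside the labor force — including those who want a job but have given up searching).
Civilian working-age population = 65,608 + 17,338 = 82,946.
Unemployment rate = 3,666 / 65,608 = 5.59%.
Labor force participation rate = 65,608 / 82,946 = 79.10%.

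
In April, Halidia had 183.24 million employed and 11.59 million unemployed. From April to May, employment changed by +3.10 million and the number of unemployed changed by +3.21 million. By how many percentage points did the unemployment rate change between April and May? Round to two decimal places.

April: labor force = 183.24 + 11.59 = 194.83; u = 11.59/194.83 = 5.95%.
May: labor force = 186.34 + 14.80 = 201.14; u = 14.80/201.14 = 7.36%.
Change = 7.36% − 5.95% = +1.41 pp.

The unemployment rate changed by +1.41 percentage points.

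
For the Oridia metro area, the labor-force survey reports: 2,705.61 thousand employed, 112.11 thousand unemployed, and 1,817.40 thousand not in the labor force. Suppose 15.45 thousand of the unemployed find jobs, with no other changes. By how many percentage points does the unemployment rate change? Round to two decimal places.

Initially, labor force = 2,705.61 + 112.11 = 2,817.72 thousand, so u = 112.11/2,817.72 = 3.98%.
After the change, unemployed falls and employed rises by 15.45; labor force unchanged → E = 2,721.06, U = 96.66, labor force = 2,817.72 thousand.
New unemployment rate = 96.66 / 2,817.72 = 3.43%.
Change = 3.43% − 3.98% = −0.55 percentage points.

The unemployment rate changes by −0.55 percentage points.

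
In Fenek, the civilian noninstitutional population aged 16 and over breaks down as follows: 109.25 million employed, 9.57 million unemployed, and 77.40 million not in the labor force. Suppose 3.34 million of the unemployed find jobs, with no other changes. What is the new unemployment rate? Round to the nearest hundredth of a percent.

Initially, labor force = 109.25 + 9.57 = 118.82 million, so u = 9.57/118.82 = 8.05%.
After the change, unemployed falls and employed rises by 3.34; labor force unchanged → E = 112.59, U = 6.23, labor force = 118.82 million.
New unemployment rate = 6.23 / 118.82 = 5.24%.

New unemployment rate ≈ 5.24%.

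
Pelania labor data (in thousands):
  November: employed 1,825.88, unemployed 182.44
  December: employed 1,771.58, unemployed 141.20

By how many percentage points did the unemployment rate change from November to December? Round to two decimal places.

November: labor force = 1,825.88 + 182.44 = 2,008.32; u = 182.44/2,008.32 = 9.08%.
December: labor force = 1,771.58 + 141.20 = 1,912.78; u = 141.20/1,912.78 = 7.38%.
Change = 7.38% − 9.08% = −1.70 pp.

The unemployment rate changed by −1.70 percentage points.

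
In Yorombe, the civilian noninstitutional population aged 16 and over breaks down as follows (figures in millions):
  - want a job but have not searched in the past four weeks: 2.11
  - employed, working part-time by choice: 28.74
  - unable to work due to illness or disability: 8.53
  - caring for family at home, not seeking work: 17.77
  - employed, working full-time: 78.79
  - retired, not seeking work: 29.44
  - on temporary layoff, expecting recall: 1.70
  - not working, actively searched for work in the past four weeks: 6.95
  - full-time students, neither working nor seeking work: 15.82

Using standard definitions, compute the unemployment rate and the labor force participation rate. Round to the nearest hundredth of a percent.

Employed = 28.74 + 78.79 = 107.53 million.
Unemployed = 1.70 + 6.95 = 8.65 million (jobless and actively searching, or on temporary layoff).
Labor force = 107.53 + 8.65 = 116.18 million.
Not in labor force = 2.11 + 8.53 + 17.77 + 29.44 + 15.82 = 73.67 million (those not working and not actively searching are outside the labor force — including those who want a job but have given up searching).
Civilian working-age population = 116.18 + 73.67 = 189.85 million.
Unemployment rate = 8.65 / 116.18 = 7.45%.
Labor force participation rate = 116.18 / 189.85 = 61.20%.

Unemployment rate ≈ 7.45%; labor force participation rate ≈ 61.20%.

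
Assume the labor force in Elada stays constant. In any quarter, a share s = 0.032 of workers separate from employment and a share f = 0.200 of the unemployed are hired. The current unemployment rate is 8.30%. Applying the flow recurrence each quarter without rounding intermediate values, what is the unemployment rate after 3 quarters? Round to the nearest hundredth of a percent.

With a fixed labor force, u_{t+1} = u_t + s·(1−u_t) − f·u_t = u_t·(1−s−f) + s.
Here 1−s−f = 0.768 and s = 0.032.
u_1 = 0.083000 × 0.768 + 0.032 = 0.095744.
u_2 = 0.095744 × 0.768 + 0.032 = 0.105531.
u_3 = 0.105531 × 0.768 + 0.032 = 0.113048.

Unemployment rate after three quarters ≈ 11.30%.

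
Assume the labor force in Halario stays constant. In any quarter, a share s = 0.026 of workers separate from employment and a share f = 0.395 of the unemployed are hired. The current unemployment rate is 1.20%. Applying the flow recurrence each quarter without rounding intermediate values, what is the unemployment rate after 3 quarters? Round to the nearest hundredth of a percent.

Unemployment rate after three quarters ≈ 5.21%.

With a fixed labor force, u_{t+1} = u_t + s·(1−u_t) − f·u_t = u_t·(1−s−f) + s.
Here 1−s−f = 0.579 and s = 0.026.
u_1 = 0.012000 × 0.579 + 0.026 = 0.032948.
u_2 = 0.032948 × 0.579 + 0.026 = 0.045077.
u_3 = 0.045077 × 0.579 + 0.026 = 0.052100.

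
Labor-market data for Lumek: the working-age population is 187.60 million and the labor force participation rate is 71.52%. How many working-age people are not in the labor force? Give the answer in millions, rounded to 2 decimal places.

About 53.43 million are not in the labor force.

Share not in the labor force = 1 − 0.7152 = 0.2848.
Not in labor force = 0.2848 × 187.60 ≈ 53.43 million.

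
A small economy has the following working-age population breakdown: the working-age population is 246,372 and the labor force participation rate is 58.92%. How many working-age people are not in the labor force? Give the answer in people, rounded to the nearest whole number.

Share not in the labor force = 1 − 0.5892 = 0.4108.
Not in labor force = 0.4108 × 246,372 ≈ 101,210.

About 101,210 are not in the labor force.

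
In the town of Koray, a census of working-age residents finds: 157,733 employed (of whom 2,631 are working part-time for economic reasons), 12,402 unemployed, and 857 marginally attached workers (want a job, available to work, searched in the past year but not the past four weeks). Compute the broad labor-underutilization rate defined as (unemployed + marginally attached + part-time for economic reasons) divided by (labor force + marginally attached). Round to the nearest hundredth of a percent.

Broad underutilization rate ≈ 9.29%.

Labor force = 157,733 + 12,402 = 170,135.
Numerator = 12,402 + 857 + 2,631 = 15,890.
Denominator = 170,135 + 857 = 170,992.
Broad rate = 15,890 / 170,992 = 9.29%.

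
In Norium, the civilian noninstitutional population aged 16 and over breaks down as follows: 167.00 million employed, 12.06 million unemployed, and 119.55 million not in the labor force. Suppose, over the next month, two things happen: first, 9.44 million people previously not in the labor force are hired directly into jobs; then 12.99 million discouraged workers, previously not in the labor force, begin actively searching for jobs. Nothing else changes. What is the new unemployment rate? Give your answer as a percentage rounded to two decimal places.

Initially, labor force = 167.00 + 12.06 = 179.06 million, so u = 12.06/179.06 = 6.74%.
After the first change, employed and labor force both rise by 9.44; unemployed unchanged → E = 176.44, U = 12.06, labor force = 188.50 million.
After the second change, unemployed and labor force both rise by 12.99 → E = 176.44, U = 25.05, labor force = 201.49 million.
New unemployment rate = 25.05 / 201.49 = 12.43%.

New unemployment rate ≈ 12.43%.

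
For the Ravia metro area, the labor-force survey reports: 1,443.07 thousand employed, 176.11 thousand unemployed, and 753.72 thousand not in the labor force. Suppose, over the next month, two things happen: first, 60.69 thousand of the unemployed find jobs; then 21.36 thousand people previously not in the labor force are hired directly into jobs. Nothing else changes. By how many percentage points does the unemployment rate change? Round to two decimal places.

The unemployment rate changes by −3.84 percentage points.

Initially, labor force = 1,443.07 + 176.11 = 1,619.18 thousand, so u = 176.11/1,619.18 = 10.88%.
After the first change, unemployed falls and employed rises by 60.69; labor force unchanged → E = 1,503.76, U = 115.42, labor force = 1,619.18 thousand.
After the second change, employed and labor force both rise by 21.36; unemployed unchanged → E = 1,525.12, U = 115.42, labor force = 1,640.54 thousand.
New unemployment rate = 115.42 / 1,640.54 = 7.04%.
Change = 7.04% − 10.88% = −3.84 percentage points.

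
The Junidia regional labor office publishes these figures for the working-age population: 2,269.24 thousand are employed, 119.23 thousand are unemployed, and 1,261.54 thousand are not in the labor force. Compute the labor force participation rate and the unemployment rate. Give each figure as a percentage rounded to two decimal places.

Labor force = employed + unemployed = 2,269.24 + 119.23 = 2,388.47 thousand.
Working-age population = 2,388.47 + 1,261.54 = 3,650.01 thousand.
Unemployment rate = 119.23 / 2,388.47 = 4.99%.
Labor force participation rate = 2,388.47 / 3,650.01 = 65.44%.

Labor force participation rate ≈ 65.44%; unemployment rate ≈ 4.99%.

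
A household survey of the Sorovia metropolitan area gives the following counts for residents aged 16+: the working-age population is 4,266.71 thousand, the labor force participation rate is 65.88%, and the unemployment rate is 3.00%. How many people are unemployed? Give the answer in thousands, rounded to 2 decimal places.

About 84.33 thousand are unemployed.

Labor force = 0.6588 × 4,266.71 = 2,810.91 thousand.
Unemployed = 0.0300 × 2,810.91 ≈ 84.33 thousand.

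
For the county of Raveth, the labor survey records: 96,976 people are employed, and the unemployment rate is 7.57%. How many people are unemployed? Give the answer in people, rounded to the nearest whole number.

About 7,942 are unemployed.

Let U be the number unemployed. The labor force is E + U, and U/(E+U) = 0.0757.
So U = 0.0757 × 96,976 / (1 − 0.0757) = 7341.08 / 0.9243 ≈ 7,942.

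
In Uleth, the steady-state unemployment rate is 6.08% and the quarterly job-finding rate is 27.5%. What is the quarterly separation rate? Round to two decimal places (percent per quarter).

Separation rate ≈ 1.78% per quarter.

From u* = s/(s+f): s = u·f/(1−u).
s = 0.0608 × 27.5 / (1 − 0.0608) = 1.6720 / 0.9392 ≈ 1.78% per quarter.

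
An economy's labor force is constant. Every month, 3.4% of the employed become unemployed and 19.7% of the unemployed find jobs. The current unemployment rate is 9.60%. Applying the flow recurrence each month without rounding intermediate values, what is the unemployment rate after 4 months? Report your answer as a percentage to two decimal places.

Unemployment rate after four months ≈ 12.93%.

With a fixed labor force, u_{t+1} = u_t + s·(1−u_t) − f·u_t = u_t·(1−s−f) + s.
Here 1−s−f = 0.769 and s = 0.034.
u_1 = 0.096000 × 0.769 + 0.034 = 0.107824.
u_2 = 0.107824 × 0.769 + 0.034 = 0.116917.
u_3 = 0.116917 × 0.769 + 0.034 = 0.123909.
u_4 = 0.123909 × 0.769 + 0.034 = 0.129286.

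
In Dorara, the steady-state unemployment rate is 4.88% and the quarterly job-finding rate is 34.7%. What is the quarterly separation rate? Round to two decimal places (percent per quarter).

Separation rate ≈ 1.78% per quarter.

From u* = s/(s+f): s = u·f/(1−u).
s = 0.0488 × 34.7 / (1 − 0.0488) = 1.6934 / 0.9512 ≈ 1.78% per quarter.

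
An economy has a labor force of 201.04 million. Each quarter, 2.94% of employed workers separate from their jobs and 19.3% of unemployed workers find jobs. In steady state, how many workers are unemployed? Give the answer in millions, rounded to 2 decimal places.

Steady-state unemployment rate u* = s/(s+f) = 2.94/(2.94+19.3) = 0.132194.
Unemployed = u* × labor force = 0.132194 × 201.04 ≈ 26.58 million.

About 26.58 million are unemployed in steady state.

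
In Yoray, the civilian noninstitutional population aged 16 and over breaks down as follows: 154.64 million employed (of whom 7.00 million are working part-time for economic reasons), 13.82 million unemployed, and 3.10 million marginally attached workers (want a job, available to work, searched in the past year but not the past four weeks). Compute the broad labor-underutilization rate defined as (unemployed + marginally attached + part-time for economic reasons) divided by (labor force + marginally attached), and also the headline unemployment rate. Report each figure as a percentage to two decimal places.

Broad underutilization rate ≈ 13.94%; headline unemployment rate ≈ 8.20%.

Labor force = 154.64 + 13.82 = 168.46 million.
Numerator = 13.82 + 3.10 + 7.00 = 23.92 million.
Denominator = 168.46 + 3.10 = 171.56 million.
Broad rate = 23.92 / 171.56 = 13.94%.
Headline unemployment rate = 13.82 / 168.46 = 8.20%.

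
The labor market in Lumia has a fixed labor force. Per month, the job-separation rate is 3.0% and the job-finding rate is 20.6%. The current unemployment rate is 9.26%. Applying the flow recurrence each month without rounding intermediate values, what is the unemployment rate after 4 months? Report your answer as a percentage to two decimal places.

With a fixed labor force, u_{t+1} = u_t + s·(1−u_t) − f·u_t = u_t·(1−s−f) + s.
Here 1−s−f = 0.764 and s = 0.030.
u_1 = 0.092600 × 0.764 + 0.030 = 0.100746.
u_2 = 0.100746 × 0.764 + 0.030 = 0.106970.
u_3 = 0.106970 × 0.764 + 0.030 = 0.111725.
u_4 = 0.111725 × 0.764 + 0.030 = 0.115358.

Unemployment rate after four months ≈ 11.54%.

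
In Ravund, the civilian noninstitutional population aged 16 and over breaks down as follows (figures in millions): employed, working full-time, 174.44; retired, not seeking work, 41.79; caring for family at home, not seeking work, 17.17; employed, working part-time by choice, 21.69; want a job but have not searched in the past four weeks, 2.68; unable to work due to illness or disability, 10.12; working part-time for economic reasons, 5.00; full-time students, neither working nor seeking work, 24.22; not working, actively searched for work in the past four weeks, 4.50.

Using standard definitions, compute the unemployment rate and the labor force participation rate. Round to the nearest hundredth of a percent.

Employed = 174.44 + 21.69 + 5.00 = 201.13 million (anyone who worked, including part-time for economic reasons, counts as employed).
Unemployed = 4.50 million.
Labor force = 201.13 + 4.50 = 205.63 million.
Not in labor force = 41.79 + 17.17 + 2.68 + 10.12 + 24.22 = 95.98 million (those not working and not actively searching are outside the labor force — including those who want a job but have given up searching).
Civilian working-age population = 205.63 + 95.98 = 301.61 million.
Unemployment rate = 4.50 / 205.63 = 2.19%.
Labor force participation rate = 205.63 / 301.61 = 68.18%.

Unemployment rate ≈ 2.19%; labor force participation rate ≈ 68.18%.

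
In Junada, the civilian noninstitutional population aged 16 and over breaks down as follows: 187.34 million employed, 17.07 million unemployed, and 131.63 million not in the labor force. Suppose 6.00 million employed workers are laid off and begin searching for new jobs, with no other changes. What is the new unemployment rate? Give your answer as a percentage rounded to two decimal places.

Initially, labor force = 187.34 + 17.07 = 204.41 million, so u = 17.07/204.41 = 8.35%.
After the change, employed falls and unemployed rises by 6.00; labor force unchanged → E = 181.34, U = 23.07, labor force = 204.41 million.
New unemployment rate = 23.07 / 204.41 = 11.29%.

New unemployment rate ≈ 11.29%.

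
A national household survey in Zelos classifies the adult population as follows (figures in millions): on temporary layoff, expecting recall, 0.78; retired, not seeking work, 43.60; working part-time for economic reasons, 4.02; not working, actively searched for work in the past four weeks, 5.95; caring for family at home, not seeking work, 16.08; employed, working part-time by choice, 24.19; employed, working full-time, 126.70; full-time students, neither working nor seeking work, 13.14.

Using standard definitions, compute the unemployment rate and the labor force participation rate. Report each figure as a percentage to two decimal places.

Employed = 4.02 + 24.19 + 126.70 = 154.91 million (anyone who worked, including part-time for economic reasons, counts as employed).
Unemployed = 0.78 + 5.95 = 6.73 million (jobless and actively searching, or on temporary layoff).
Labor force = 154.91 + 6.73 = 161.64 million.
Not in labor force = 43.60 + 16.08 + 13.14 = 72.82 million (those not working and not actively searching are outside the labor force).
Civilian working-age population = 161.64 + 72.82 = 234.46 million.
Unemployment rate = 6.73 / 161.64 = 4.16%.
Labor force participation rate = 161.64 / 234.46 = 68.94%.

Unemployment rate ≈ 4.16%; labor force participation rate ≈ 68.94%.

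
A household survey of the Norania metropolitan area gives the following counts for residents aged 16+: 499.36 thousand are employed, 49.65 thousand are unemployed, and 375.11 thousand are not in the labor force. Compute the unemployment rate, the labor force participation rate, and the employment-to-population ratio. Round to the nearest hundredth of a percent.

Labor force = employed + unemployed = 499.36 + 49.65 = 549.01 thousand.
Working-age population = 549.01 + 375.11 = 924.12 thousand.
Unemployment rate = 49.65 / 549.01 = 9.04%.
Labor force participation rate = 549.01 / 924.12 = 59.41%.
Employment-population ratio = 499.36 / 924.12 = 54.04%.

Unemployment rate ≈ 9.04%; labor force participation rate ≈ 59.41%; employment-population ratio ≈ 54.04%.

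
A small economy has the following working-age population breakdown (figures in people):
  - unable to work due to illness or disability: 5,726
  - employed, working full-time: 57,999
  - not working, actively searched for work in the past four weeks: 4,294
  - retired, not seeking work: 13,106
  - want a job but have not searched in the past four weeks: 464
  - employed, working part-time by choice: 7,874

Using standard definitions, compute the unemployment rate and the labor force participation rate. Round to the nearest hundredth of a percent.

Employed = 57,999 + 7,874 = 65,873.
Unemployed = 4,294.
Labor force = 65,873 + 4,294 = 70,167.
Not in labor force = 5,726 + 13,106 + 464 = 19,296 (those not working and not actively searching are outside the labor force — including those who want a job but have given up searching).
Civilian working-age population = 70,167 + 19,296 = 89,463.
Unemployment rate = 4,294 / 70,167 = 6.12%.
Labor force participation rate = 70,167 / 89,463 = 78.43%.

Unemployment rate ≈ 6.12%; labor force participation rate ≈ 78.43%.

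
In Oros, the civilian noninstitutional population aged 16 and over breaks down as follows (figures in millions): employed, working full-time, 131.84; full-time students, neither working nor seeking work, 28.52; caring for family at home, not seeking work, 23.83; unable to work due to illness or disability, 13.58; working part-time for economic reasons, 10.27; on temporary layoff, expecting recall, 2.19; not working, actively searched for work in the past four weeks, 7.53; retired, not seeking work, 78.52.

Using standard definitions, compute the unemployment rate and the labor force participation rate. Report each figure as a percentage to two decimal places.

Employed = 131.84 + 10.27 = 142.11 million (anyone who worked, including part-time for economic reasons, counts as employed).
Unemployed = 2.19 + 7.53 = 9.72 million (jobless and actively searching, or on temporary layoff).
Labor force = 142.11 + 9.72 = 151.83 million.
Not in labor force = 28.52 + 23.83 + 13.58 + 78.52 = 144.45 million (those not working and not actively searching are outside the labor force).
Civilian working-age population = 151.83 + 144.45 = 296.28 million.
Unemployment rate = 9.72 / 151.83 = 6.40%.
Labor force participation rate = 151.83 / 296.28 = 51.25%.

Unemployment rate ≈ 6.40%; labor force participation rate ≈ 51.25%.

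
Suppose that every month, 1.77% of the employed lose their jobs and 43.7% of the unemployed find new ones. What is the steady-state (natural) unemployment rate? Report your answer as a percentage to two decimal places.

Steady-state unemployment rate ≈ 3.89%.

At steady state the flows balance: s·E = f·U, so U/(E+U) = s/(s+f).
u* = 1.77 / (1.77 + 43.7) = 1.77 / 45.47 = 3.89%.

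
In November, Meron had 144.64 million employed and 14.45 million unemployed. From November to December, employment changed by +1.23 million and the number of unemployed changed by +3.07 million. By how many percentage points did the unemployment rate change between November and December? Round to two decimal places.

The unemployment rate changed by +1.64 percentage points.

November: labor force = 144.64 + 14.45 = 159.09; u = 14.45/159.09 = 9.08%.
December: labor force = 145.87 + 17.52 = 163.39; u = 17.52/163.39 = 10.72%.
Change = 10.72% − 9.08% = +1.64 pp.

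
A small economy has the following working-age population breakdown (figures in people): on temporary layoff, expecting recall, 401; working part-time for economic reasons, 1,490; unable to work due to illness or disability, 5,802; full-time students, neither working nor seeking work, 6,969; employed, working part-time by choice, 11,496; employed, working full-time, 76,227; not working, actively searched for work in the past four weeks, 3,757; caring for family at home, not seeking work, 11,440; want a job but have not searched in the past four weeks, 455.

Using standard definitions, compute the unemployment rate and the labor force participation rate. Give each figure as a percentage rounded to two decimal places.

Unemployment rate ≈ 4.45%; labor force participation rate ≈ 79.10%.

Employed = 1,490 + 11,496 + 76,227 = 89,213 (anyone who worked, including part-time for economic reasons, counts as employed).
Unemployed = 401 + 3,757 = 4,158 (jobless and actively searching, or on temporary layoff).
Labor force = 89,213 + 4,158 = 93,371.
Not in labor force = 5,802 + 6,969 + 11,440 + 455 = 24,666 (those not working and not actively searching are outside the labor force — including those who want a job but have given up searching).
Civilian working-age population = 93,371 + 24,666 = 118,037.
Unemployment rate = 4,158 / 93,371 = 4.45%.
Labor force participation rate = 93,371 / 118,037 = 79.10%.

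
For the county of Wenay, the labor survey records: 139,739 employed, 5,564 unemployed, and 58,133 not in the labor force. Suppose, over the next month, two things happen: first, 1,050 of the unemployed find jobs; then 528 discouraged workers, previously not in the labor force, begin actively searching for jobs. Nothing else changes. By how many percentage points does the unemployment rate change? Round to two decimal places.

The unemployment rate changes by −0.37 percentage points.

Initially, labor force = 139,739 + 5,564 = 145,303, so u = 5,564/145,303 = 3.83%.
After the first change, unemployed falls and employed rises by 1,050; labor force unchanged → E = 140,789, U = 4,514, labor force = 145,303.
After the second change, unemployed and labor force both rise by 528 → E = 140,789, U = 5,042, labor force = 145,831.
New unemployment rate = 5,042 / 145,831 = 3.46%.
Change = 3.46% − 3.83% = −0.37 percentage points.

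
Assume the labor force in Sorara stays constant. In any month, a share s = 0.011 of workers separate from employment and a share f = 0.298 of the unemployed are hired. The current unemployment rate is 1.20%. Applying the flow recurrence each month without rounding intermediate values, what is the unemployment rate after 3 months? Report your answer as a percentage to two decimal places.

Unemployment rate after three months ≈ 2.78%.

With a fixed labor force, u_{t+1} = u_t + s·(1−u_t) − f·u_t = u_t·(1−s−f) + s.
Here 1−s−f = 0.691 and s = 0.011.
u_1 = 0.012000 × 0.691 + 0.011 = 0.019292.
u_2 = 0.019292 × 0.691 + 0.011 = 0.024331.
u_3 = 0.024331 × 0.691 + 0.011 = 0.027813.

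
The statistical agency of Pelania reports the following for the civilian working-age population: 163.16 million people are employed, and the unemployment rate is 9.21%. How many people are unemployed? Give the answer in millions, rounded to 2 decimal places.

Let U be the number unemployed. The labor force is E + U, and U/(E+U) = 0.0921.
So U = 0.0921 × 163.16 / (1 − 0.0921) = 15.0270 / 0.9079 ≈ 16.55 million.

About 16.55 million are unemployed.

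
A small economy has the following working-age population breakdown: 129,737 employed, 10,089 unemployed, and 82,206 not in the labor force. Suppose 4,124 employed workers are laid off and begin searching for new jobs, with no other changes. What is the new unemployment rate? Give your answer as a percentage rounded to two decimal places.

New unemployment rate ≈ 10.16%.

Initially, labor force = 129,737 + 10,089 = 139,826, so u = 10,089/139,826 = 7.22%.
After the change, employed falls and unemployed rises by 4,124; labor force unchanged → E = 125,613, U = 14,213, labor force = 139,826.
New unemployment rate = 14,213 / 139,826 = 10.16%.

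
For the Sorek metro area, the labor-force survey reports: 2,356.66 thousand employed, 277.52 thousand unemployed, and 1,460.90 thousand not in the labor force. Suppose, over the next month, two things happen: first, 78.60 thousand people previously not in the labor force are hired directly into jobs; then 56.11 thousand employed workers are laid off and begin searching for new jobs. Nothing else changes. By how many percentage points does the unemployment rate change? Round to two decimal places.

Initially, labor force = 2,356.66 + 277.52 = 2,634.18 thousand, so u = 277.52/2,634.18 = 10.54%.
After the first change, employed and labor force both rise by 78.60; unemployed unchanged → E = 2,435.26, U = 277.52, labor force = 2,712.78 thousand.
After the second change, employed falls and unemployed rises by 56.11; labor force unchanged → E = 2,379.15, U = 333.63, labor force = 2,712.78 thousand.
New unemployment rate = 333.63 / 2,712.78 = 12.30%.
Change = 12.30% − 10.54% = +1.76 percentage points.

The unemployment rate changes by +1.76 percentage points.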